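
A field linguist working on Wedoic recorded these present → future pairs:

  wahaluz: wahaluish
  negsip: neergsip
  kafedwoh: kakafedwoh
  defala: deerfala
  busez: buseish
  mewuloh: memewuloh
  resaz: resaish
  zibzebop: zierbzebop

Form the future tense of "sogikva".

"sogikva" ends in -a. The one such stem in the data (defala → deerfala) inserts -er- after the first vowel (as do negsip, zibzebop), so the same rule applies.
So sogikva → soergikva.

soergikva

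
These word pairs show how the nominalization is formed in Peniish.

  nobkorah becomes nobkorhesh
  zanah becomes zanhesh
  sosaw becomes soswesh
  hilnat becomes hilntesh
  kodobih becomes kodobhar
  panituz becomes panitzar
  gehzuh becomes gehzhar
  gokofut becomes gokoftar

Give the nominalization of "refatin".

nobkorah and kodobih both end in -h yet inflect differently (nobkorhesh, kodobhar), so the final letter is not what conditions the rule; the last vowel is.
"refatin" has last vowel 'i'. The one such stem in the data (kodobih → kodobhar) deletes the last vowel and adds -ar (as do panituz, gehzuh), so the same rule applies.
So refatin → refatnar.

refatnar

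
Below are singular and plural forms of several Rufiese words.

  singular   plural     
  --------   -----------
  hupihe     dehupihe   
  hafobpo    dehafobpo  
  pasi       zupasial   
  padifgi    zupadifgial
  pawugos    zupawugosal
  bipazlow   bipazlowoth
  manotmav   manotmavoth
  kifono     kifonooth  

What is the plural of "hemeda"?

dehemeda

hafobpo and kifono both end in -o yet inflect differently (dehafobpo, kifonooth), so the final letter is not what conditions the rule; the first letter is.
"hemeda" begins with h-. The stems beginning with h- (hupihe → dehupihe, hafobpo → dehafobpo) add the prefix de-.
The other patterns: stems beginning with p- add zu- … -al around the stem; stems beginning with b-, k- or m- add -oth.
So hemeda → dehemeda.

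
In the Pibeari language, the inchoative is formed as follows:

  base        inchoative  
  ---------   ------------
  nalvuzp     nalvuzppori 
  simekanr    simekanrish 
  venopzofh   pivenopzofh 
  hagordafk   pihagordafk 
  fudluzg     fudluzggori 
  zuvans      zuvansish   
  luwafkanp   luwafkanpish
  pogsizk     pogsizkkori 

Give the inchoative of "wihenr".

luwafkanp and nalvuzp both end in -p yet inflect differently (luwafkanpish, nalvuzppori), so the final letter is not what conditions the rule; the second-to-last letter is.
"wihenr" has second-to-last letter 'n'. The stems whose second-to-last letter is 'n' (luwafkanp → luwafkanpish, zuvans → zuvansish, simekanr → simekanrish) add -ish.
So wihenr → wihenrish.

wihenrish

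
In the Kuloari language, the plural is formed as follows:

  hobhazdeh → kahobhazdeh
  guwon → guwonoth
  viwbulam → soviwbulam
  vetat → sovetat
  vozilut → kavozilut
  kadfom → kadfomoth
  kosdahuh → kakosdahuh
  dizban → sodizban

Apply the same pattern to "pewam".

sopewam

vozilut and vetat both end in -t yet inflect differently (kavozilut, sovetat), so the final letter is not what conditions the rule; the last vowel is.
"pewam" has last vowel 'a'. The stems whose last vowel is 'a' (viwbulam → soviwbulam, vetat → sovetat, dizban → sodizban) add the prefix so-.
So pewam → sopewam.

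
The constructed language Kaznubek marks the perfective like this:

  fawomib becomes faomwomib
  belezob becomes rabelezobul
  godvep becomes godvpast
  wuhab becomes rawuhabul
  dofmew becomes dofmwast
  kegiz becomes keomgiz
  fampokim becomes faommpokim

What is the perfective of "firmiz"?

fiomrmiz

fawomib and belezob both end in -b yet inflect differently (faomwomib, rabelezobul), so the final letter is not what conditions the rule; the last vowel is.
"firmiz" has last vowel 'i'. The stems whose last vowel is 'i' (fampokim → faommpokim, fawomib → faomwomib, kegiz → keomgiz) insert -om- after the first vowel.
The other patterns: stems whose last vowel is 'e' delete the last vowel and add -ast; stems whose last vowel is 'a' or 'o' add ra- … -ul around the stem.
So firmiz → fiomrmiz.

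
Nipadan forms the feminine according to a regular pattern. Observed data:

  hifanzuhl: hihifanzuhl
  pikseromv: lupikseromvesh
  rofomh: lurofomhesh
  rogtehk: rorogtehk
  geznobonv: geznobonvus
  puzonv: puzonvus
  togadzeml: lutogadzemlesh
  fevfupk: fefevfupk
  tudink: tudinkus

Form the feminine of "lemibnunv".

lemibnunvus

geznobonv and pikseromv both end in -v yet inflect differently (geznobonvus, lupikseromvesh), so the final letter is not what conditions the rule; the second-to-last letter is.
"lemibnunv" has second-to-last letter 'n'. The stems whose second-to-last letter is 'n' (geznobonv → geznobonvus, tudink → tudinkus, puzonv → puzonvus) add -us.
The other patterns: stems whose second-to-last letter is 'm' add lu- … -esh around the stem; stems whose second-to-last letter is 'h' or 'p' repeat the first consonant+vowel as a prefix.
So lemibnunv → lemibnunvus.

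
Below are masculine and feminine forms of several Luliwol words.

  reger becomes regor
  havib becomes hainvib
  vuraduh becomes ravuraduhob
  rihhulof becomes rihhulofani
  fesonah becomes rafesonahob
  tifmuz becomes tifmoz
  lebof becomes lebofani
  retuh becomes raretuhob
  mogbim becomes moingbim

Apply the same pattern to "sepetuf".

sepetufani

retuh and tifmuz both have last vowel 'u' yet inflect differently (raretuhob, tifmoz), so the last vowel is not what conditions the rule; the final letter is.
"sepetuf" ends in -f. The stems ending in -f (rihhulof → rihhulofani, lebof → lebofani) add -ani.
So sepetuf → sepetufani.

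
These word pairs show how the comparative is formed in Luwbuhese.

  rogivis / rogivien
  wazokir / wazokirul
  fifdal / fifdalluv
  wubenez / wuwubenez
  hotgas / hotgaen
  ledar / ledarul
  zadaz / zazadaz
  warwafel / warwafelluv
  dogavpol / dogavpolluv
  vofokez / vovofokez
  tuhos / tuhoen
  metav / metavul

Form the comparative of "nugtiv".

nugtivul

warwafel and wubenez both have last vowel 'e' yet inflect differently (warwafelluv, wuwubenez), so the last vowel is not what conditions the rule; the final letter is.
"nugtiv" ends in -v. The one such stem in the data (metav → metavul) adds -ul, so the same rule applies.
The other patterns: stems ending in -l double the final consonant and add -uv; stems ending in -z repeat the first consonant+vowel as a prefix; stems ending in -s drop the final letter and add -en.
So nugtiv → nugtivul.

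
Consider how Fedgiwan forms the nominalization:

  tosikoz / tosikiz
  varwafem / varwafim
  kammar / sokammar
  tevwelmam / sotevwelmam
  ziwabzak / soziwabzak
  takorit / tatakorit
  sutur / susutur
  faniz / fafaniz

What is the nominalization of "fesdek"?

fesdik

varwafem and tevwelmam both end in -m yet inflect differently (varwafim, sotevwelmam), so the final letter is not what conditions the rule; the last vowel is.
"fesdek" has last vowel 'e'. The one such stem in the data (varwafem → varwafim) changes the last vowel to 'i' (as does tosikoz), so the same rule applies.
The other patterns: stems whose last vowel is 'a' add the prefix so-; stems whose last vowel is 'i' or 'u' repeat the first consonant+vowel as a prefix.
So fesdek → fesdik.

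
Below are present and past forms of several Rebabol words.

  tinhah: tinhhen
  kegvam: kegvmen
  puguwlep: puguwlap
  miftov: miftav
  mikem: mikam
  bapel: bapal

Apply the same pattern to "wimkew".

wimkaw

kegvam and mikem both end in -m yet inflect differently (kegvmen, mikam), so the final letter is not what conditions the rule; the last vowel is.
"wimkew" has last vowel 'e'. The stems whose last vowel is 'e' (puguwlep → puguwlap, mikem → mikam, bapel → bapal) change the last vowel to 'a'.
The other pattern: stems whose last vowel is 'a' delete the last vowel and add -en.
So wimkew → wimkaw.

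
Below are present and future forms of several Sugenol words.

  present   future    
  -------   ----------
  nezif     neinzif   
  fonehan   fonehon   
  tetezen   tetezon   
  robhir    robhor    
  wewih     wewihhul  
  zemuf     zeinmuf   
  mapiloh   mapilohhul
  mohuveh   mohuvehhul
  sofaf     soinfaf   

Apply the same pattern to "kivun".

kivon

wewih and nezif both have last vowel 'i' yet inflect differently (wewihhul, neinzif), so the last vowel is not what conditions the rule; the final letter is.
"kivun" ends in -n. The stems ending in -n (tetezen → tetezon, fonehan → fonehon) change the last vowel to 'o'.
The other patterns: stems ending in -h double the final consonant and add -ul; stems ending in -f insert -in- after the first vowel.
So kivun → kivon.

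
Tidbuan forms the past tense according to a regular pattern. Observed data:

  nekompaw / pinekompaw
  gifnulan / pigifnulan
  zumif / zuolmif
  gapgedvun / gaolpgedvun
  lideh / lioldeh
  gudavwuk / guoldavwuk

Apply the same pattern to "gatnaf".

pigatnaf

"gatnaf" has last vowel 'a'. The stems whose last vowel is 'a' (nekompaw → pinekompaw, gifnulan → pigifnulan) add the prefix pi-.
The other pattern: stems whose last vowel is 'e', 'i' or 'u' insert -ol- after the first vowel.
So gatnaf → pigatnaf.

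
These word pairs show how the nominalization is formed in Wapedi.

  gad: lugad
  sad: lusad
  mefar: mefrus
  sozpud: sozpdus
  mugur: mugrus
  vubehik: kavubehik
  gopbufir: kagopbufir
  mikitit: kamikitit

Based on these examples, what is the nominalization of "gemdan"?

gemdnus

gad and sozpud both end in -d yet inflect differently (lugad, sozpdus), so the final letter is not what conditions the rule; the number of vowels is.
"gemdan" has 2 vowels. The stems with 2 vowels (mefar → mefrus, sozpud → sozpdus, mugur → mugrus) delete the last vowel and add -us.
So gemdan → gemdnus.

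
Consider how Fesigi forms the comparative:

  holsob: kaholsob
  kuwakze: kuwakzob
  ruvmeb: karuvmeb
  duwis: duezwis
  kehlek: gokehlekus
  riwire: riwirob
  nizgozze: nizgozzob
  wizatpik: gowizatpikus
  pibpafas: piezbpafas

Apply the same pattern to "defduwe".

riwire and kehlek both have last vowel 'e' yet inflect differently (riwirob, gokehlekus), so the last vowel is not what conditions the rule; the final letter is.
"defduwe" ends in -e. The stems ending in -e (riwire → riwirob, nizgozze → nizgozzob, kuwakze → kuwakzob) drop the final letter and add -ob.
The other patterns: stems ending in -k add go- … -us around the stem; stems ending in -s insert -ez- after the first vowel; stems ending in -b add the prefix ka-.
So defduwe → defduwob.

defduwob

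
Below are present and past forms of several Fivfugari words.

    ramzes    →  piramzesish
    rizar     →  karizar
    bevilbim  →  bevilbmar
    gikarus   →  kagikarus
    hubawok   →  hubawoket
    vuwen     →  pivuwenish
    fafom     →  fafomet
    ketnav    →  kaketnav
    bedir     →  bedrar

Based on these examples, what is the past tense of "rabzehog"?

rabzehoget

fafom and bevilbim both end in -m yet inflect differently (fafomet, bevilbmar), so the final letter is not what conditions the rule; the last vowel is.
"rabzehog" has last vowel 'o'. The stems whose last vowel is 'o' (fafom → fafomet, hubawok → hubawoket) add -et.
So rabzehog → rabzehoget.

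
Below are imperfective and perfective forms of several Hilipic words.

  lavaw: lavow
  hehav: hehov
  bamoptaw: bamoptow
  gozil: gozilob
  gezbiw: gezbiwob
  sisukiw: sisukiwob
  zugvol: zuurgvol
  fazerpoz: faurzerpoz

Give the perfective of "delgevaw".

delgevow

lavaw and gezbiw both end in -w yet inflect differently (lavow, gezbiwob), so the final letter is not what conditions the rule; the last vowel is.
"delgevaw" has last vowel 'a'. The stems whose last vowel is 'a' (lavaw → lavow, hehav → hehov, bamoptaw → bamoptow) change the last vowel to 'o'.
The other patterns: stems whose last vowel is 'i' add -ob; stems whose last vowel is 'o' insert -ur- after the first vowel.
So delgevaw → delgevow.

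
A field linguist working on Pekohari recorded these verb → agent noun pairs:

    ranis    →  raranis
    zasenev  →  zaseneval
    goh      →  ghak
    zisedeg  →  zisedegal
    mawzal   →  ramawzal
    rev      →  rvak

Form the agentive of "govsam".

rev and zasenev both end in -v yet inflect differently (rvak, zaseneval), so the final letter is not what conditions the rule; the number of vowels is.
"govsam" has 2 vowels. The stems with 2 vowels (mawzal → ramawzal, ranis → raranis) add the prefix ra-.
The other patterns: stems with 1 vowel delete the last vowel and add -ak; stems with 3 vowels add -al.
So govsam → ragovsam.

ragovsam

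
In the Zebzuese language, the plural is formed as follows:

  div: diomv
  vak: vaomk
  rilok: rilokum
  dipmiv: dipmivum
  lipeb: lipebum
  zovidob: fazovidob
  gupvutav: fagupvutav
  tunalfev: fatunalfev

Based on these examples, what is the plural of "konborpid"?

vak and rilok both end in -k yet inflect differently (vaomk, rilokum), so the final letter is not what conditions the rule; the number of vowels is.
"konborpid" has 3 vowels. The stems with 3 vowels (zovidob → fazovidob, gupvutav → fagupvutav, tunalfev → fatunalfev) add the prefix fa-.
So konborpid → fakonborpid.

fakonborpid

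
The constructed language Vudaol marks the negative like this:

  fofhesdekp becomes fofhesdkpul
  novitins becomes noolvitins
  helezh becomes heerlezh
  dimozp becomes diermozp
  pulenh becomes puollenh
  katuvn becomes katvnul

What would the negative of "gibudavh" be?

gibudvhul

pulenh and helezh both end in -h yet inflect differently (puollenh, heerlezh), so the final letter is not what conditions the rule; the second-to-last letter is.
"gibudavh" has second-to-last letter 'v'. The one such stem in the data (katuvn → katvnul) deletes the last vowel and adds -ul (as does fofhesdekp), so the same rule applies.
So gibudavh → gibudvhul.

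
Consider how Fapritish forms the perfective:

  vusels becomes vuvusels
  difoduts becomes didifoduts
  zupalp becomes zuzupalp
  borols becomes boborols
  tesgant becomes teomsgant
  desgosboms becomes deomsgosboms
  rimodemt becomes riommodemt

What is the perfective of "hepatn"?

"hepatn" has second-to-last letter 't'. The one such stem in the data (difoduts → didifoduts) repeats the first consonant+vowel as a prefix (as do vusels, zupalp), so the same rule applies.
The other pattern: stems whose second-to-last letter is 'm' or 'n' insert -om- after the first vowel.
So hepatn → hehepatn.

hehepatn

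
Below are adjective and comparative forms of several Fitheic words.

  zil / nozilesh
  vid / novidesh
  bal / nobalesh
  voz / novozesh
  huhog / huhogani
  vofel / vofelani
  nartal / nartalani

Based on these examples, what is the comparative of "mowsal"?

"mowsal" has 2 vowels. The stems with 2 vowels (huhog → huhogani, vofel → vofelani, nartal → nartalani) add -ani.
So mowsal → mowsalani.

mowsalani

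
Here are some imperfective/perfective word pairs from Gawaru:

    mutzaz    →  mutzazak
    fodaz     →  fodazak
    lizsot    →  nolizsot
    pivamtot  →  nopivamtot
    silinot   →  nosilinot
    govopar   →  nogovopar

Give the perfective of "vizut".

novizut

mutzaz and govopar both have last vowel 'a' yet inflect differently (mutzazak, nogovopar), so the last vowel is not what conditions the rule; the final letter is.
"vizut" ends in -t. The stems ending in -t (lizsot → nolizsot, pivamtot → nopivamtot, silinot → nosilinot) add the prefix no-.
The other pattern: stems ending in -z add -ak.
So vizut → novizut.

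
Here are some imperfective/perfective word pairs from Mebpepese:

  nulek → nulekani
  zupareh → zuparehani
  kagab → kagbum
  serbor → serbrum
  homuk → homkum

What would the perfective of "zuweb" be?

nulek and homuk both end in -k yet inflect differently (nulekani, homkum), so the final letter is not what conditions the rule; the last vowel is.
"zuweb" has last vowel 'e'. The stems whose last vowel is 'e' (nulek → nulekani, zupareh → zuparehani) add -ani.
So zuweb → zuwebani.

zuwebani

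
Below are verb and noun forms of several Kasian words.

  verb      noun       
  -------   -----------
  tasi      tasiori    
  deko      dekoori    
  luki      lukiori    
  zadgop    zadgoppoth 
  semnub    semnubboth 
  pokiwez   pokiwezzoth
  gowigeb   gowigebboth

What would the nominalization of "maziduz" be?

deko and zadgop both have last vowel 'o' yet inflect differently (dekoori, zadgoppoth), so the last vowel is not what conditions the rule; whether the stem ends in a vowel or a consonant is.
"maziduz" ends in a consonant. The stems ending in a consonant (zadgop → zadgoppoth, semnub → semnubboth, pokiwez → pokiwezzoth) double the final consonant and add -oth.
The other pattern: stems ending in a vowel add -ori.
So maziduz → maziduzzoth.

maziduzzoth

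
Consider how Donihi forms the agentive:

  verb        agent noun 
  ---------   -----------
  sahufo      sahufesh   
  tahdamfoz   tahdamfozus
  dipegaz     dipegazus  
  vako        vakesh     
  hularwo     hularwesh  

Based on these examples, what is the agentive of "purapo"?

purapesh

"purapo" ends in -o. The stems ending in -o (vako → vakesh, sahufo → sahufesh, hularwo → hularwesh) drop the final letter and add -esh.
The other pattern: stems ending in -z add -us.
So purapo → purapesh.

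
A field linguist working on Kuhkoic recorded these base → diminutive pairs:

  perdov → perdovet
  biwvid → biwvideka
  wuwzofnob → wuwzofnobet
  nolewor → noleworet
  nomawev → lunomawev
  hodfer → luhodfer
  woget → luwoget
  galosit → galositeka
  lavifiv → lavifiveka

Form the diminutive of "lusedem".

lulusedem

perdov and lavifiv both end in -v yet inflect differently (perdovet, lavifiveka), so the final letter is not what conditions the rule; the last vowel is.
"lusedem" has last vowel 'e'. The stems whose last vowel is 'e' (woget → luwoget, nomawev → lunomawev, hodfer → luhodfer) add the prefix lu-.
So lusedem → lulusedem.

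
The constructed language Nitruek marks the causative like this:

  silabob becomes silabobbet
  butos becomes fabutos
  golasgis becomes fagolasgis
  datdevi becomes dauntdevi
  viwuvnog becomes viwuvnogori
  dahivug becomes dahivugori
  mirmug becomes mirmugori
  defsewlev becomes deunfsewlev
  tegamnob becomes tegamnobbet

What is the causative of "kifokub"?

kifokubbet

tegamnob and butos both have last vowel 'o' yet inflect differently (tegamnobbet, fabutos), so the last vowel is not what conditions the rule; the final letter is.
"kifokub" ends in -b. The stems ending in -b (tegamnob → tegamnobbet, silabob → silabobbet) double the final consonant and add -et.
So kifokub → kifokubbet.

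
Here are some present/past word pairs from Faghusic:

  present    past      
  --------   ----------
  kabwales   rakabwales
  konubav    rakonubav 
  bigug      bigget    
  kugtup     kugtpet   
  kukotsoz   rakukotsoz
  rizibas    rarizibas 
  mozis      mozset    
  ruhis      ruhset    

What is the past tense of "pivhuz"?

rizibas and mozis both end in -s yet inflect differently (rarizibas, mozset), so the final letter is not what conditions the rule; the number of vowels is.
"pivhuz" has 2 vowels. The stems with 2 vowels (bigug → bigget, mozis → mozset, kugtup → kugtpet) delete the last vowel and add -et.
The other pattern: stems with 3 vowels add the prefix ra-.
So pivhuz → pivhzet.

pivhzet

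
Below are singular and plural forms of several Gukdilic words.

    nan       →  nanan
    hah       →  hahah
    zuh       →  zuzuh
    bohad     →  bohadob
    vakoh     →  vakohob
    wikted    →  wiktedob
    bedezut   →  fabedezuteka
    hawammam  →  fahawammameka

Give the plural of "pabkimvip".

fapabkimvipeka

hah and vakoh both end in -h yet inflect differently (hahah, vakohob), so the final letter is not what conditions the rule; the number of vowels is.
"pabkimvip" has 3 vowels. The stems with 3 vowels (bedezut → fabedezuteka, hawammam → fahawammameka) add fa- … -eka around the stem.
The other patterns: stems with 1 vowel repeat the first consonant+vowel as a prefix; stems with 2 vowels add -ob.
So pabkimvip → fapabkimvipeka.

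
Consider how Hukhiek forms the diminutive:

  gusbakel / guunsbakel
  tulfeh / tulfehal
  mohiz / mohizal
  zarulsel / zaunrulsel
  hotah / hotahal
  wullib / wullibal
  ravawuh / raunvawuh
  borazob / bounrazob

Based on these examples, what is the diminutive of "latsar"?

borazob and wullib both end in -b yet inflect differently (bounrazob, wullibal), so the final letter is not what conditions the rule; the number of vowels is.
"latsar" has 2 vowels. The stems with 2 vowels (wullib → wullibal, hotah → hotahal, mohiz → mohizal) add -al.
So latsar → latsaral.

latsaral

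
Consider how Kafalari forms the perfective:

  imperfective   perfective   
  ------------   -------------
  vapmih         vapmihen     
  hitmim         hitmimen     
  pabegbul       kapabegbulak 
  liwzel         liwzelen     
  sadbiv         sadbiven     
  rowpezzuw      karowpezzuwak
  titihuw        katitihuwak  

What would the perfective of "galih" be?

liwzel and pabegbul both end in -l yet inflect differently (liwzelen, kapabegbulak), so the final letter is not what conditions the rule; the last vowel is.
"galih" has last vowel 'i'. The stems whose last vowel is 'i' (hitmim → hitmimen, sadbiv → sadbiven, vapmih → vapmihen) add -en.
The other pattern: stems whose last vowel is 'u' add ka- … -ak around the stem.
So galih → galihen.

galihen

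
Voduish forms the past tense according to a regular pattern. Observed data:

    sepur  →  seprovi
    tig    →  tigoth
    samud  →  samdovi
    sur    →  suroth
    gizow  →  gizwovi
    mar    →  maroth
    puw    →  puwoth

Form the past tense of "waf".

"waf" has 1 vowel. The stems with 1 vowel (mar → maroth, sur → suroth, tig → tigoth) add -oth.
So waf → wafoth.

wafoth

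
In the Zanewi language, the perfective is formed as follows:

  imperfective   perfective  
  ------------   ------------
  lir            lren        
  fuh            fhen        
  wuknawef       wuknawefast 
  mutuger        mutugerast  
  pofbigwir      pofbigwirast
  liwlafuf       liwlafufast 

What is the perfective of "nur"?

nren

lir and mutuger both end in -r yet inflect differently (lren, mutugerast), so the final letter is not what conditions the rule; the number of vowels is.
"nur" has 1 vowel. The stems with 1 vowel (lir → lren, fuh → fhen) delete the last vowel and add -en.
The other pattern: stems with 3 vowels add -ast.
So nur → nren.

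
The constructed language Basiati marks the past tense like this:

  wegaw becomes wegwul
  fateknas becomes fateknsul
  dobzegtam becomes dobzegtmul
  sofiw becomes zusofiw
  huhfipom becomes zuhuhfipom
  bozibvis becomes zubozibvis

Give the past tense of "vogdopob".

zuvogdopob

wegaw and sofiw both end in -w yet inflect differently (wegwul, zusofiw), so the final letter is not what conditions the rule; the last vowel is.
"vogdopob" has last vowel 'o'. The one such stem in the data (huhfipom → zuhuhfipom) adds the prefix zu-, so the same rule applies.
So vogdopob → zuvogdopob.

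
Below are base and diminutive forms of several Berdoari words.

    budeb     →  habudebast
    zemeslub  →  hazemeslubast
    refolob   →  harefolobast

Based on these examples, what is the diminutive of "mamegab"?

hamamegabast

Every pair shown (budeb → habudebast, zemeslub → hazemeslubast, refolob → harefolobast) follows the same rule: add ha- … -ast around the stem.
So mamegab → hamamegabast.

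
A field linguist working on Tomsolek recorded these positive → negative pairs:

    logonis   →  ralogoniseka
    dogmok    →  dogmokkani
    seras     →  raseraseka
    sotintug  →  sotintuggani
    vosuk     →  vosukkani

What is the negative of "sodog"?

sodoggani

seras and sotintug both begin with s- yet inflect differently (raseraseka, sotintuggani), so the first letter is not what conditions the rule; the final letter is.
"sodog" ends in -g. The one such stem in the data (sotintug → sotintuggani) doubles the final consonant and adds -ani (as do vosuk, dogmok), so the same rule applies.
The other pattern: stems ending in -s add ra- … -eka around the stem.
So sodog → sodoggani.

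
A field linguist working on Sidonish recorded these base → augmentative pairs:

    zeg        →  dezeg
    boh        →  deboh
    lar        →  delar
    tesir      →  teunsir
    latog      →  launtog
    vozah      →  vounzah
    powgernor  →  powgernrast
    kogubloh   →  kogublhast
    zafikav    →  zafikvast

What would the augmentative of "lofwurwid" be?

lar and tesir both end in -r yet inflect differently (delar, teunsir), so the final letter is not what conditions the rule; the number of vowels is.
"lofwurwid" has 3 vowels. The stems with 3 vowels (powgernor → powgernrast, kogubloh → kogublhast, zafikav → zafikvast) delete the last vowel and add -ast.
So lofwurwid → lofwurwdast.

lofwurwdast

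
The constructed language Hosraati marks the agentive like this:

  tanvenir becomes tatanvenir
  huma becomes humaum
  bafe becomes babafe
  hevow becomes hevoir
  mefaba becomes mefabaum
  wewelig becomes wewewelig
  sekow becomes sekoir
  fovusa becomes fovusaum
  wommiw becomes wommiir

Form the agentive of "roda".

rodaum

"roda" ends in -a. The stems ending in -a (huma → humaum, mefaba → mefabaum, fovusa → fovusaum) add -um.
The other patterns: stems ending in -w drop the final letter and add -ir; stems ending in -e, -g or -r repeat the first consonant+vowel as a prefix.
So roda → rodaum.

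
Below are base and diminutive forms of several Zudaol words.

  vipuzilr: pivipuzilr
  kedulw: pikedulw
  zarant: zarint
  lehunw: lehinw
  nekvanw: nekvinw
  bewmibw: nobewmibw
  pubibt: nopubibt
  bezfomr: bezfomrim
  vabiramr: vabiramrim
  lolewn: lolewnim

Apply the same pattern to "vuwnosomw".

kedulw and lehunw both end in -w yet inflect differently (pikedulw, lehinw), so the final letter is not what conditions the rule; the second-to-last letter is.
"vuwnosomw" has second-to-last letter 'm'. The stems whose second-to-last letter is 'm' (bezfomr → bezfomrim, vabiramr → vabiramrim) add -im.
So vuwnosomw → vuwnosomwim.

vuwnosomwim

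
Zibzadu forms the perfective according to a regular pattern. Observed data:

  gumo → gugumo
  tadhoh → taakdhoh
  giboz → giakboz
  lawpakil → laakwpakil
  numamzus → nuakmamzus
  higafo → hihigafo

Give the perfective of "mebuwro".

memebuwro

gumo and giboz both have last vowel 'o' yet inflect differently (gugumo, giakboz), so the last vowel is not what conditions the rule; whether the stem ends in a vowel or a consonant is.
"mebuwro" ends in a vowel. The stems ending in a vowel (gumo → gugumo, higafo → hihigafo) repeat the first consonant+vowel as a prefix.
So mebuwro → memebuwro.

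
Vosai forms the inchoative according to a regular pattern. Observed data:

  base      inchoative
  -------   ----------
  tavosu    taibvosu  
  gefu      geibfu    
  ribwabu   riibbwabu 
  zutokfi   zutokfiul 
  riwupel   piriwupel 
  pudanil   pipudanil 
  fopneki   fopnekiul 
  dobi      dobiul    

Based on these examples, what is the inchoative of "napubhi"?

napubhiul

zutokfi and pudanil both have last vowel 'i' yet inflect differently (zutokfiul, pipudanil), so the last vowel is not what conditions the rule; the final letter is.
"napubhi" ends in -i. The stems ending in -i (zutokfi → zutokfiul, dobi → dobiul, fopneki → fopnekiul) add -ul.
So napubhi → napubhiul.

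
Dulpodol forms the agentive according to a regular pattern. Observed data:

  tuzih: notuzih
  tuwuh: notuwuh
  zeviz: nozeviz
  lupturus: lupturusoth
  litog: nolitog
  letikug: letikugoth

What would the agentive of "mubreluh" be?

mubreluhoth

"mubreluh" has 3 vowels. The stems with 3 vowels (lupturus → lupturusoth, letikug → letikugoth) add -oth.
The other pattern: stems with 2 vowels add the prefix no-.
So mubreluh → mubreluhoth.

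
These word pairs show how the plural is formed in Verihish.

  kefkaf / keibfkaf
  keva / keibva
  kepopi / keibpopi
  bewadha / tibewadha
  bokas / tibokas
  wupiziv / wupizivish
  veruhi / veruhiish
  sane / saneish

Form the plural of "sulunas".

keva and bewadha both end in -a yet inflect differently (keibva, tibewadha), so the final letter is not what conditions the rule; the first letter is.
"sulunas" begins with s-. The one such stem in the data (sane → saneish) adds -ish, so the same rule applies.
The other patterns: stems beginning with k- insert -ib- after the first vowel; stems beginning with b- add the prefix ti-.
So sulunas → sulunasish.

sulunasish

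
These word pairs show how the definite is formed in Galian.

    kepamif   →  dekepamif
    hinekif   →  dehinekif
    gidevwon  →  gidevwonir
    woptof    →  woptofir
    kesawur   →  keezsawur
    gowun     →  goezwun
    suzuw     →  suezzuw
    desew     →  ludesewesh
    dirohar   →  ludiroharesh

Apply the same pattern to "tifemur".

tiezfemur

kepamif and woptof both end in -f yet inflect differently (dekepamif, woptofir), so the final letter is not what conditions the rule; the last vowel is.
"tifemur" has last vowel 'u'. The stems whose last vowel is 'u' (kesawur → keezsawur, gowun → goezwun, suzuw → suezzuw) insert -ez- after the first vowel.
The other patterns: stems whose last vowel is 'i' add the prefix de-; stems whose last vowel is 'o' add -ir; stems whose last vowel is 'a' or 'e' add lu- … -esh around the stem.
So tifemur → tiezfemur.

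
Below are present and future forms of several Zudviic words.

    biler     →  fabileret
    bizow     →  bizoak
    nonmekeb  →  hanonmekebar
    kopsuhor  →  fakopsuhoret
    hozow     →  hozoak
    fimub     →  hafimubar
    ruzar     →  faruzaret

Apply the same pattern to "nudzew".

hozow and kopsuhor both have last vowel 'o' yet inflect differently (hozoak, fakopsuhoret), so the last vowel is not what conditions the rule; the final letter is.
"nudzew" ends in -w. The stems ending in -w (hozow → hozoak, bizow → bizoak) drop the final letter and add -ak.
So nudzew → nudzeak.

nudzeak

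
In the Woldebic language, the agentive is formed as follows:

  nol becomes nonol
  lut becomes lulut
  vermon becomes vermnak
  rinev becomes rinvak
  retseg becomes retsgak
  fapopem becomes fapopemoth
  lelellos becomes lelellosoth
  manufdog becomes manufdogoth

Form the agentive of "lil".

retseg and manufdog both end in -g yet inflect differently (retsgak, manufdogoth), so the final letter is not what conditions the rule; the number of vowels is.
"lil" has 1 vowel. The stems with 1 vowel (nol → nonol, lut → lulut) repeat the first consonant+vowel as a prefix.
So lil → lilil.

lilil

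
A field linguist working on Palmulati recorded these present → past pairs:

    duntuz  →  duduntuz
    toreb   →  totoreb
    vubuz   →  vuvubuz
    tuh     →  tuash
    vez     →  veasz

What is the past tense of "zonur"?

duntuz and vez both end in -z yet inflect differently (duduntuz, veasz), so the final letter is not what conditions the rule; the number of vowels is.
"zonur" has 2 vowels. The stems with 2 vowels (duntuz → duduntuz, toreb → totoreb, vubuz → vuvubuz) repeat the first consonant+vowel as a prefix.
So zonur → zozonur.

zozonur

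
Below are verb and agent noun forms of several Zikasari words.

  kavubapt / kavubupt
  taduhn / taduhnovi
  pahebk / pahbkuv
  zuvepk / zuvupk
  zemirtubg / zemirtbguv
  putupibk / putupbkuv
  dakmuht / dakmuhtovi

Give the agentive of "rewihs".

zuvepk and putupibk both end in -k yet inflect differently (zuvupk, putupbkuv), so the final letter is not what conditions the rule; the second-to-last letter is.
"rewihs" has second-to-last letter 'h'. The stems whose second-to-last letter is 'h' (taduhn → taduhnovi, dakmuht → dakmuhtovi) add -ovi.
The other patterns: stems whose second-to-last letter is 'p' change the last vowel to 'u'; stems whose second-to-last letter is 'b' delete the last vowel and add -uv.
So rewihs → rewihsovi.

rewihsovi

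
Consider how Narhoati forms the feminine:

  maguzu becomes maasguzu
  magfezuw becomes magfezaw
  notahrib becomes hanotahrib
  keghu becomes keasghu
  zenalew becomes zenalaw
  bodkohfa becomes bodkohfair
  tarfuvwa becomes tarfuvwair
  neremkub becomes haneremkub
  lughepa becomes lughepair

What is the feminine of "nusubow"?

"nusubow" ends in -w. The stems ending in -w (zenalew → zenalaw, magfezuw → magfezaw) change the last vowel to 'a'.
So nusubow → nusubaw.

nusubaw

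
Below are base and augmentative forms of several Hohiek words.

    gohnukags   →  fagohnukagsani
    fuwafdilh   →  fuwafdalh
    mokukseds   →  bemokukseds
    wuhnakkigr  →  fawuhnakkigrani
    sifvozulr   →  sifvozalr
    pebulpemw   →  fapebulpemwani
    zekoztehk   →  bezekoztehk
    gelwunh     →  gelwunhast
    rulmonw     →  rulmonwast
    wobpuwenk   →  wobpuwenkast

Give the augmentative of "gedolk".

gedalk

fuwafdilh and gelwunh both end in -h yet inflect differently (fuwafdalh, gelwunhast), so the final letter is not what conditions the rule; the second-to-last letter is.
"gedolk" has second-to-last letter 'l'. The stems whose second-to-last letter is 'l' (sifvozulr → sifvozalr, fuwafdilh → fuwafdalh) change the last vowel to 'a'.
So gedolk → gedalk.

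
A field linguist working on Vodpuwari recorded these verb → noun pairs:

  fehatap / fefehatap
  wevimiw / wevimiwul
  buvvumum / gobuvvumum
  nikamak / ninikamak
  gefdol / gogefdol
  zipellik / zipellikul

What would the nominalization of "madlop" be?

zipellik and nikamak both end in -k yet inflect differently (zipellikul, ninikamak), so the final letter is not what conditions the rule; the last vowel is.
"madlop" has last vowel 'o'. The one such stem in the data (gefdol → gogefdol) adds the prefix go-, so the same rule applies.
The other patterns: stems whose last vowel is 'i' add -ul; stems whose last vowel is 'a' repeat the first consonant+vowel as a prefix.
So madlop → gomadlop.

gomadlop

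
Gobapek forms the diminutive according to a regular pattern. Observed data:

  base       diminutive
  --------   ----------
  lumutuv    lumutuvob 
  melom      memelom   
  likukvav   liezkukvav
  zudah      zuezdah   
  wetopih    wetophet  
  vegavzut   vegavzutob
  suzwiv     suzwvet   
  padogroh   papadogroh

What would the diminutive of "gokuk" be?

lumutuv and suzwiv both end in -v yet inflect differently (lumutuvob, suzwvet), so the final letter is not what conditions the rule; the last vowel is.
"gokuk" has last vowel 'u'. The stems whose last vowel is 'u' (vegavzut → vegavzutob, lumutuv → lumutuvob) add -ob.
The other patterns: stems whose last vowel is 'o' repeat the first consonant+vowel as a prefix; stems whose last vowel is 'i' delete the last vowel and add -et; stems whose last vowel is 'a' insert -ez- after the first vowel.
So gokuk → gokukob.

gokukob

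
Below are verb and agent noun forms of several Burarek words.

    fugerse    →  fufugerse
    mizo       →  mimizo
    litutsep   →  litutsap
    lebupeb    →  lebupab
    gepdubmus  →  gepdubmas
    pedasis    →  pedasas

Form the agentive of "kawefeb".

kawefab

"kawefeb" ends in a consonant. The stems ending in a consonant (pedasis → pedasas, litutsep → litutsap, lebupeb → lebupab) change the last vowel to 'a'.
The other pattern: stems ending in a vowel repeat the first consonant+vowel as a prefix.
So kawefeb → kawefab.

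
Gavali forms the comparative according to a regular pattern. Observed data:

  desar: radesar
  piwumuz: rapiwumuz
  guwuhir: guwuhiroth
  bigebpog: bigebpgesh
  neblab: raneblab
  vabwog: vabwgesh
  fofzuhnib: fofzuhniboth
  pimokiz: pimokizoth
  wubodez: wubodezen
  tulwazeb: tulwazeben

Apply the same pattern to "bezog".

fofzuhnib and tulwazeb both end in -b yet inflect differently (fofzuhniboth, tulwazeben), so the final letter is not what conditions the rule; the last vowel is.
"bezog" has last vowel 'o'. The stems whose last vowel is 'o' (vabwog → vabwgesh, bigebpog → bigebpgesh) delete the last vowel and add -esh.
So bezog → bezgesh.

bezgesh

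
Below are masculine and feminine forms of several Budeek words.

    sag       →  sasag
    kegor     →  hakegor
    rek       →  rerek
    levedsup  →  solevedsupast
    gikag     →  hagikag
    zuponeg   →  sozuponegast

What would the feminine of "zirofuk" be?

sozirofukast

sag and gikag both end in -g yet inflect differently (sasag, hagikag), so the final letter is not what conditions the rule; the number of vowels is.
"zirofuk" has 3 vowels. The stems with 3 vowels (levedsup → solevedsupast, zuponeg → sozuponegast) add so- … -ast around the stem.
The other patterns: stems with 1 vowel repeat the first consonant+vowel as a prefix; stems with 2 vowels add the prefix ha-.
So zirofuk → sozirofukast.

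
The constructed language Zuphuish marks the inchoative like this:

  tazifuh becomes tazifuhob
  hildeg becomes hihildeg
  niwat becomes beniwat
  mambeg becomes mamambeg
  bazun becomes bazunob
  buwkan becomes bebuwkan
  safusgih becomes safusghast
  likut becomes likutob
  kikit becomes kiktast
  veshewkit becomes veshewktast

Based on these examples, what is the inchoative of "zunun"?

zununob

"zunun" has last vowel 'u'. The stems whose last vowel is 'u' (bazun → bazunob, tazifuh → tazifuhob, likut → likutob) add -ob.
The other patterns: stems whose last vowel is 'i' delete the last vowel and add -ast; stems whose last vowel is 'e' repeat the first consonant+vowel as a prefix; stems whose last vowel is 'a' add the prefix be-.
So zunun → zununob.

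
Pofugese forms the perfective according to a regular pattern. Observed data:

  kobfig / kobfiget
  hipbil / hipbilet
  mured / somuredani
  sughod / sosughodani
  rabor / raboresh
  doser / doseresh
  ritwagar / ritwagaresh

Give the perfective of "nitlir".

nitliresh

doser and mured both have last vowel 'e' yet inflect differently (doseresh, somuredani), so the last vowel is not what conditions the rule; the final letter is.
"nitlir" ends in -r. The stems ending in -r (rabor → raboresh, doser → doseresh, ritwagar → ritwagaresh) add -esh.
The other patterns: stems ending in -d add so- … -ani around the stem; stems ending in -g or -l add -et.
So nitlir → nitliresh.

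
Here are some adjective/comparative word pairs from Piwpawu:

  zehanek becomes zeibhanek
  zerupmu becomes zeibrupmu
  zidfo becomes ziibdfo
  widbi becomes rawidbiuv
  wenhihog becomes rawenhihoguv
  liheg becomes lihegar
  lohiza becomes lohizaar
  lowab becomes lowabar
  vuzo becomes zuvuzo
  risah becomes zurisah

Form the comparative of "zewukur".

zeibwukur

wenhihog and liheg both end in -g yet inflect differently (rawenhihoguv, lihegar), so the final letter is not what conditions the rule; the first letter is.
"zewukur" begins with z-. The stems beginning with z- (zehanek → zeibhanek, zerupmu → zeibrupmu, zidfo → ziibdfo) insert -ib- after the first vowel.
So zewukur → zeibwukur.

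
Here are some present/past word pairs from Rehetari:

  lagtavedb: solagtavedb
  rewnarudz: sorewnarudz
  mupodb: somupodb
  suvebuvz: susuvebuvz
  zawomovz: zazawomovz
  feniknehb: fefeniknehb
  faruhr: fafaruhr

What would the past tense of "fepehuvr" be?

fefepehuvr

rewnarudz and suvebuvz both end in -z yet inflect differently (sorewnarudz, susuvebuvz), so the final letter is not what conditions the rule; the second-to-last letter is.
"fepehuvr" has second-to-last letter 'v'. The stems whose second-to-last letter is 'v' (suvebuvz → susuvebuvz, zawomovz → zazawomovz) repeat the first consonant+vowel as a prefix.
The other pattern: stems whose second-to-last letter is 'd' add the prefix so-.
So fepehuvr → fefepehuvr.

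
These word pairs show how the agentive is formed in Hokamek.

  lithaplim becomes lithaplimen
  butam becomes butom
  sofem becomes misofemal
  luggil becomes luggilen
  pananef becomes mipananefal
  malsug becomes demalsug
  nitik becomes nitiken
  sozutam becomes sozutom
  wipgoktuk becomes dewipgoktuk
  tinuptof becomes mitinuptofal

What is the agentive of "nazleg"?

sofem and lithaplim both end in -m yet inflect differently (misofemal, lithaplimen), so the final letter is not what conditions the rule; the last vowel is.
"nazleg" has last vowel 'e'. The stems whose last vowel is 'e' (sofem → misofemal, pananef → mipananefal) add mi- … -al around the stem.
The other patterns: stems whose last vowel is 'i' add -en; stems whose last vowel is 'u' add the prefix de-; stems whose last vowel is 'a' change the last vowel to 'o'.
So nazleg → minazlegal.

minazlegal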